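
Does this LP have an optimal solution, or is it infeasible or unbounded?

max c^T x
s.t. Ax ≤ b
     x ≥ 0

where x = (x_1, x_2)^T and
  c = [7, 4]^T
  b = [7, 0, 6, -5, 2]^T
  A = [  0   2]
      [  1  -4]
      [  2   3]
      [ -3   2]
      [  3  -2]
One constraint requires 3x_1 - 2x_2 ≤ 2, while the constraint -3x_1 + 2x_2 ≤ -5 is equivalent to 3x_1 - 2x_2 ≥ 5. Together they would need 5 ≤ 3x_1 - 2x_2 ≤ 2, which is impossible since 5 > 2. No point satisfies all constraints.

Infeasible — the constraint set is empty.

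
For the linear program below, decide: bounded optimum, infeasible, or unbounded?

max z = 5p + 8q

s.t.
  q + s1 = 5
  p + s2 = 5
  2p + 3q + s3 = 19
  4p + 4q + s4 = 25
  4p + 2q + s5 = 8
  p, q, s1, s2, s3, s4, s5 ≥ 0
The point (0, 4) satisfies every constraint, so the LP is feasible; the constraints give p ≤ 5 and q ≤ 5, which with p, q ≥ 0 keep the feasible region inside a bounded box. A feasible, bounded LP attains a finite optimum at a vertex.

Evaluating z = 5p + 8q at each vertex:
  (0, 0): z = 0
  (2, 0): z = 10
  (0, 4): z = 32

Feasible with finite optimum z* = 32 at (0, 4).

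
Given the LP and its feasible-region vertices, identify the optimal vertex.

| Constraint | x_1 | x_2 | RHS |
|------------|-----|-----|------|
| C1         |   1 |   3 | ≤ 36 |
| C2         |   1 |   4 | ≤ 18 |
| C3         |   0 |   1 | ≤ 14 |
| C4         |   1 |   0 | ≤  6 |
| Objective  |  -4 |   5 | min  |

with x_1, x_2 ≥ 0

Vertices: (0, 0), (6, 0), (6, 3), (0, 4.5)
Evaluating z = -4x_1 + 5x_2 at each vertex:
  (0, 0): z = 0
  (6, 0): z = -24
  (6, 3): z = -9
  (0, 4.5): z = 22.5

The smallest value is z = -24, attained at (6, 0).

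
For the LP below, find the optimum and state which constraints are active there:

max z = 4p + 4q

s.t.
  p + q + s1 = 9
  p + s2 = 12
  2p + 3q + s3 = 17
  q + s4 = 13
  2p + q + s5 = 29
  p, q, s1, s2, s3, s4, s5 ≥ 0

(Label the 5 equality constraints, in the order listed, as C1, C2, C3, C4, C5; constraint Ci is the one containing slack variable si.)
Optimal: p = 8.5, q = 0
Slack at optimum:
  C1: slack = 0.5
  C2: slack = 3.5
  C3: slack = 0 (binding)
  C4: slack = 13
  C5: slack = 12
  p ≥ 0: p = 8.5
  q ≥ 0: q = 0 (binding)
Binding constraints: C3, q ≥ 0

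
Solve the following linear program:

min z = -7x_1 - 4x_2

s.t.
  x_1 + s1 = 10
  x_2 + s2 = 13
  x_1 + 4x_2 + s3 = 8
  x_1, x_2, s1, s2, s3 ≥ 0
Each vertex is the intersection of two constraint boundaries that also satisfies all remaining constraints:
  x_1 = 0 and x_2 = 0 → (0, 0)
  x_1 + 4x_2 = 8 and x_2 = 0 → (8, 0)
  x_1 + 4x_2 = 8 and x_1 = 0 → (0, 2)

Evaluating z = -7x_1 - 4x_2 at each vertex:
  (0, 0): z = 0
  (8, 0): z = -56
  (0, 2): z = -8

The minimum is at (8, 0) with z = -56.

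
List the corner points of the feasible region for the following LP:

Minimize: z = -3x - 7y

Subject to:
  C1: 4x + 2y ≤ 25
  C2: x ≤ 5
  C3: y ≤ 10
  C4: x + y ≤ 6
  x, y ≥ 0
Each vertex is the intersection of two constraint boundaries that also satisfies all remaining constraints:
  x = 0 and y = 0 → (0, 0)
  x = 5 and y = 0 → (5, 0)
  x = 5 and x + y = 6 → (5, 1)
  x + y = 6 and x = 0 → (0, 6)

Vertices: (0, 0), (5, 0), (5, 1), (0, 6)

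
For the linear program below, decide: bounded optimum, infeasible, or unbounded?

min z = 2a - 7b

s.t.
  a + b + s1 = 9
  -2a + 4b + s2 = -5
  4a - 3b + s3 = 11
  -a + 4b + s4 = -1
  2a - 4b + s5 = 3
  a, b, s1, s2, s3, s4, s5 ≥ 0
The row 2a - 4b + s5 = 3 with s5 ≥ 0 requires 2a - 4b ≤ 3, while the row -2a + 4b + s2 = -5 with s2 ≥ 0 is equivalent to 2a - 4b ≥ 5. Together they would need 5 ≤ 2a - 4b ≤ 3, which is impossible since 5 > 3. No point satisfies all constraints.

The feasible region is empty; the LP is infeasible.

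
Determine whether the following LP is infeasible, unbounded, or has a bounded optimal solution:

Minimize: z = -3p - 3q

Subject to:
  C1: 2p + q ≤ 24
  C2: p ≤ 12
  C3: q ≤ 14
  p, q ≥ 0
The point (5, 14) satisfies every constraint, so the LP is feasible; the constraints give p ≤ 12 and q ≤ 14, which with p, q ≥ 0 keep the feasible region inside a bounded box. A feasible, bounded LP attains a finite optimum at a vertex.

The LP has an optimal solution: (5, 14) with z = -57.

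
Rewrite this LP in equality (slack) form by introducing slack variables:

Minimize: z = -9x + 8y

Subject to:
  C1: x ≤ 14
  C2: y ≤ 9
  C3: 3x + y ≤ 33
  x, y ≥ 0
min z = -9x + 8y

s.t.
  x + s1 = 14
  y + s2 = 9
  3x + y + s3 = 33
  x, y, s1, s2, s3 ≥ 0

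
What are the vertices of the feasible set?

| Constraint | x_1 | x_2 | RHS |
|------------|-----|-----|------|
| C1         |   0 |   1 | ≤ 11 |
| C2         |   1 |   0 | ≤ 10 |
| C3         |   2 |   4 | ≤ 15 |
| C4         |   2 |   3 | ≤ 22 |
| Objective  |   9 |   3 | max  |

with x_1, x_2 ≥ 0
Each vertex is the intersection of two constraint boundaries that also satisfies all remaining constraints:
  x_1 = 0 and x_2 = 0 → (0, 0)
  2x_1 + 4x_2 = 15 and x_2 = 0 → (7.5, 0)
  2x_1 + 4x_2 = 15 and x_1 = 0 → (0, 3.75)

Vertices: (0, 0), (7.5, 0), (0, 3.75)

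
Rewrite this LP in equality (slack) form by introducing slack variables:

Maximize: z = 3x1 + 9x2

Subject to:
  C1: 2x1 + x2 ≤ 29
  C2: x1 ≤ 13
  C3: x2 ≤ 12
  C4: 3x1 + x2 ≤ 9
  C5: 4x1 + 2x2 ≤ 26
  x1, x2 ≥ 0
max z = 3x1 + 9x2

s.t.
  2x1 + x2 + s1 = 29
  x1 + s2 = 13
  x2 + s3 = 12
  3x1 + x2 + s4 = 9
  4x1 + 2x2 + s5 = 26
  x1, x2, s1, s2, s3, s4, s5 ≥ 0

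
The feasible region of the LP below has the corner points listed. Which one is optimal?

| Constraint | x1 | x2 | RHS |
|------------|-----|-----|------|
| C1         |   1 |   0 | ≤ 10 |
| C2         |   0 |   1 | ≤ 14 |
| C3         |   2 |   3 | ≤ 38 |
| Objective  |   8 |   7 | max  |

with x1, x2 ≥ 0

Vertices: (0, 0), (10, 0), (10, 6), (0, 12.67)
(10, 6) with z = 122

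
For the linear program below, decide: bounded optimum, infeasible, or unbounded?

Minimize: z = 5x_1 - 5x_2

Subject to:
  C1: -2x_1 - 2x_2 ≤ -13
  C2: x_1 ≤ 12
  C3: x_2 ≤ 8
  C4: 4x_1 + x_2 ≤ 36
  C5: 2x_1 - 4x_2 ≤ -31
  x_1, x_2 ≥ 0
The point (0, 8) satisfies every constraint, so the LP is feasible; the constraints give x_1 ≤ 12 and x_2 ≤ 8, which with x_1, x_2 ≥ 0 keep the feasible region inside a bounded box. A feasible, bounded LP attains a finite optimum at a vertex.

Evaluating z = 5x_1 - 5x_2 at each vertex:
  (0, 7.75): z = -38.75
  (0.5, 8): z = -37.5
  (0, 8): z = -40

Bounded optimum: z* = -40 at (0, 8).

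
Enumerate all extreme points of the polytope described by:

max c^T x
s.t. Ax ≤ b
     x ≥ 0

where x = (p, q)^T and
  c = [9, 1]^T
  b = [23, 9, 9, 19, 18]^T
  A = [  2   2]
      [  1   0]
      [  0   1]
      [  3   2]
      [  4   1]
Each vertex is the intersection of two constraint boundaries that also satisfies all remaining constraints:
  p = 0 and q = 0 → (0, 0)
  4p + q = 18 and q = 0 → (4.5, 0)
  3p + 2q = 19 and 4p + q = 18 → (3.4, 4.4)
  q = 9 and 3p + 2q = 19 → (0.3333, 9)
  q = 9 and p = 0 → (0, 9)

Vertices: (0, 0), (4.5, 0), (3.4, 4.4), (0.3333, 9), (0, 9)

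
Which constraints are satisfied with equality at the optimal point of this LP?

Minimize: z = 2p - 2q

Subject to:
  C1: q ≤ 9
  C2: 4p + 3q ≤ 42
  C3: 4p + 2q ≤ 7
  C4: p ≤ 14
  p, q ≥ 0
Optimal: p = 0, q = 3.5
Slack at optimum:
  C1: slack = 5.5
  C2: slack = 31.5
  C3: slack = 0 (binding)
  C4: slack = 14
  p ≥ 0: p = 0 (binding)
  q ≥ 0: q = 3.5
Binding constraints: C3, p ≥ 0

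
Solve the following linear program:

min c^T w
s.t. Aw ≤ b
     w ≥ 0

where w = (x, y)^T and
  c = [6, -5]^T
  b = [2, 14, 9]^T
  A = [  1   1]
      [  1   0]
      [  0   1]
x = 0, y = 2, z = -10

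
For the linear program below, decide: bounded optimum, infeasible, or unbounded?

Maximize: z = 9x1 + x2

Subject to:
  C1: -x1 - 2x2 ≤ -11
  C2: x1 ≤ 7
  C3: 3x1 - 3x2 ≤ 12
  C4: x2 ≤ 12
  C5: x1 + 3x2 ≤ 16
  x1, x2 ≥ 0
The point (7, 3) satisfies every constraint, so the LP is feasible; the constraints give x1 ≤ 7 and x2 ≤ 12, which with x1, x2 ≥ 0 keep the feasible region inside a bounded box. A feasible, bounded LP attains a finite optimum at a vertex.

The LP has an optimal solution: (7, 3) with z = 66.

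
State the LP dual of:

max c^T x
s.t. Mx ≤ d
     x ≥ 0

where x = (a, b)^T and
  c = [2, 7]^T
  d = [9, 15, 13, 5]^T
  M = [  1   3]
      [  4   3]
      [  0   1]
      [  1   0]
Minimize: z = 9y1 + 15y2 + 13y3 + 5y4

Subject to:
  C1: -y1 - 4y2 - y4 ≤ -2
  C2: -3y1 - 3y2 - y3 ≤ -7
  y1, y2, y3, y4 ≥ 0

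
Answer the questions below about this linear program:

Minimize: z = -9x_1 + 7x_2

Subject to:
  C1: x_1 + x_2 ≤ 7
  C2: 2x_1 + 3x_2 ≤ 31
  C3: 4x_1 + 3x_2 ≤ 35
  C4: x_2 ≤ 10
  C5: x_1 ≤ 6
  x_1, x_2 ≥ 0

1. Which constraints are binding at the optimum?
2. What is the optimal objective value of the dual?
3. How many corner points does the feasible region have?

1. C5, x_2 ≥ 0
2. -54 (by strong duality, equal to the primal optimum)
3. 4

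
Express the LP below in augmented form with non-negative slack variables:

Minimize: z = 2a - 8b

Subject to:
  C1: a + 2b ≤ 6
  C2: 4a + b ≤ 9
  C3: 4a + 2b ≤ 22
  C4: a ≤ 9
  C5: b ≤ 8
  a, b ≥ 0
min z = 2a - 8b

s.t.
  a + 2b + s1 = 6
  4a + b + s2 = 9
  4a + 2b + s3 = 22
  a + s4 = 9
  b + s5 = 8
  a, b, s1, s2, s3, s4, s5 ≥ 0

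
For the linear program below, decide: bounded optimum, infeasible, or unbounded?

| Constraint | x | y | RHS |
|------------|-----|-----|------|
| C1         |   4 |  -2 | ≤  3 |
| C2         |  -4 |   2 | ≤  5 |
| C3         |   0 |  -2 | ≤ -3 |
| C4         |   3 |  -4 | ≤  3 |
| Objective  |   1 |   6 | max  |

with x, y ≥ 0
Feasible point: (0, 2) satisfies every constraint, so the LP is feasible.
Direction d = (1, 2): for each constraint row a, a·d ≤ 0 —
  (4)(1) + (-2)(2) = 0 ≤ 0
  (-4)(1) + (2)(2) = 0 ≤ 0
  (0)(1) + (-2)(2) = -4 ≤ 0
  (3)(1) + (-4)(2) = -5 ≤ 0
and d ≥ 0, so (0, 2) + t·d stays feasible for every t ≥ 0. Along this ray z = x + 6y changes by 13 per unit t, so z → +∞.

Unbounded: there is a feasible ray along which z → +∞.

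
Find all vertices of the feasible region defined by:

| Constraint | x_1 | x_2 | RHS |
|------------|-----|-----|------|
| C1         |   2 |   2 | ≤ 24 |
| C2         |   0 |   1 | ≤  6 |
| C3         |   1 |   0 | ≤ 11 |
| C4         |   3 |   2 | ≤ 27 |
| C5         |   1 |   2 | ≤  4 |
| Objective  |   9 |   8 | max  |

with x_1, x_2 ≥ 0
Each vertex is the intersection of two constraint boundaries that also satisfies all remaining constraints:
  x_1 = 0 and x_2 = 0 → (0, 0)
  x_1 + 2x_2 = 4 and x_2 = 0 → (4, 0)
  x_1 + 2x_2 = 4 and x_1 = 0 → (0, 2)

Vertices: (0, 0), (4, 0), (0, 2)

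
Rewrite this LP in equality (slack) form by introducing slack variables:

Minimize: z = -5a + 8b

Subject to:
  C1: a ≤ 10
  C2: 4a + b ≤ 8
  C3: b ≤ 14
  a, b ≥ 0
min z = -5a + 8b

s.t.
  a + s1 = 10
  4a + b + s2 = 8
  b + s3 = 14
  a, b, s1, s2, s3 ≥ 0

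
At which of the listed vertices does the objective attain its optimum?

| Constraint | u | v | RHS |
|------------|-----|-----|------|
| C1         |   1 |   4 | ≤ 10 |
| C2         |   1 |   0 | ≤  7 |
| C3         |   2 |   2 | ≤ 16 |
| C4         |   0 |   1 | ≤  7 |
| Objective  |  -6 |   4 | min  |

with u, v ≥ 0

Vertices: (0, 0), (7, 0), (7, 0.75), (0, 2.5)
(7, 0) with z = -42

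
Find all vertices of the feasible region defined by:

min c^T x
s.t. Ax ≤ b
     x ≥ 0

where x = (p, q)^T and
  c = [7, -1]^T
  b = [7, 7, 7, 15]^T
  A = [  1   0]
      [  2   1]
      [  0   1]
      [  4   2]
Each vertex is the intersection of two constraint boundaries that also satisfies all remaining constraints:
  p = 0 and q = 0 → (0, 0)
  2p + q = 7 and q = 0 → (3.5, 0)
  2p + q = 7 and q = 7 → (0, 7)

Vertices: (0, 0), (3.5, 0), (0, 7)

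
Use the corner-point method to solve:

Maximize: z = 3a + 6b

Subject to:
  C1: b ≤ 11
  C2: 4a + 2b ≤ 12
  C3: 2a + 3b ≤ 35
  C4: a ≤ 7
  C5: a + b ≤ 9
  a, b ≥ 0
a = 0, b = 6, z = 36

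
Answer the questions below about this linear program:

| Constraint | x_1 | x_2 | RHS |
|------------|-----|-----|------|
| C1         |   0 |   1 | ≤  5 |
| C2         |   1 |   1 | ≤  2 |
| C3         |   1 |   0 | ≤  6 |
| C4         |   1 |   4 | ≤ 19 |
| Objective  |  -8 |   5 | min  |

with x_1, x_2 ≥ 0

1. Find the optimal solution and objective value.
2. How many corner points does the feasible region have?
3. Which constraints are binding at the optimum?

1. x_1 = 2, x_2 = 0, z = -16
2. 3
3. C2, x_2 ≥ 0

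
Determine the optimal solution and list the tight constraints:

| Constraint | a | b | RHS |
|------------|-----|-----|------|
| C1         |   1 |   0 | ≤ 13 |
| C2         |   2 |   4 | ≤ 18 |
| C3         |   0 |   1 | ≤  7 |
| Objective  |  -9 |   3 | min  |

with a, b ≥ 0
Optimal: a = 9, b = 0
Binding: C2, b ≥ 0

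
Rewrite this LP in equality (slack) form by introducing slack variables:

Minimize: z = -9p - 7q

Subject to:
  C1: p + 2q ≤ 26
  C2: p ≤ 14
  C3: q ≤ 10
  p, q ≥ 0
min z = -9p - 7q

s.t.
  p + 2q + s1 = 26
  p + s2 = 14
  q + s3 = 10
  p, q, s1, s2, s3 ≥ 0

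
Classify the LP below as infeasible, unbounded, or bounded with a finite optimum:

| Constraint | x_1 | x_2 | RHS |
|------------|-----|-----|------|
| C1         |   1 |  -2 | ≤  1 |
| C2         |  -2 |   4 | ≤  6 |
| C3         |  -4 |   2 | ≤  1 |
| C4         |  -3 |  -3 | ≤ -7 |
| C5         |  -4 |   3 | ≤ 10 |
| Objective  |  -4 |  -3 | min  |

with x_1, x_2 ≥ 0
Feasible point: (1, 2) satisfies every constraint, so the LP is feasible.
Direction d = (2, 1): for each constraint row a, a·d ≤ 0 —
  (1)(2) + (-2)(1) = 0 ≤ 0
  (-2)(2) + (4)(1) = 0 ≤ 0
  (-4)(2) + (2)(1) = -6 ≤ 0
  (-3)(2) + (-3)(1) = -9 ≤ 0
  (-4)(2) + (3)(1) = -5 ≤ 0
and d ≥ 0, so (1, 2) + t·d stays feasible for every t ≥ 0. Along this ray z = -4x_1 - 3x_2 changes by -11 per unit t, so z → −∞.

Unbounded — the objective can decrease without bound over the feasible region.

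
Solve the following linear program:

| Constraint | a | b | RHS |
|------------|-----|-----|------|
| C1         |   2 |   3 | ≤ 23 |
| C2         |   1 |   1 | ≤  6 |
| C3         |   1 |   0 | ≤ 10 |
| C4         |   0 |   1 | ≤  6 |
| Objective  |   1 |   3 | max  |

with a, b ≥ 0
a = 0, b = 6, z = 18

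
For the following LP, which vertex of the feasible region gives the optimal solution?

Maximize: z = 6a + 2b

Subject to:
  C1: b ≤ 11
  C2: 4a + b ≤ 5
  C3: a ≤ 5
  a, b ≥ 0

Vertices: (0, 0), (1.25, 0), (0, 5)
(0, 5) with z = 10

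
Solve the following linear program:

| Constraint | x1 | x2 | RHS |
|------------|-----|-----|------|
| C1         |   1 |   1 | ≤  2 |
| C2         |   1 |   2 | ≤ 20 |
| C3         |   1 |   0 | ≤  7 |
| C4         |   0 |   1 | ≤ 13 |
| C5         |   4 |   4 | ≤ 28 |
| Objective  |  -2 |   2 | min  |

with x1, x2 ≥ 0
x1 = 2, x2 = 0, z = -4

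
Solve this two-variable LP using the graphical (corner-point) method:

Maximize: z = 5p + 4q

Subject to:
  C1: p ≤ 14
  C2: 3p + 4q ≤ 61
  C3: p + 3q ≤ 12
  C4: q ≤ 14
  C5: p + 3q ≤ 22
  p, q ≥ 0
p = 12, q = 0, z = 60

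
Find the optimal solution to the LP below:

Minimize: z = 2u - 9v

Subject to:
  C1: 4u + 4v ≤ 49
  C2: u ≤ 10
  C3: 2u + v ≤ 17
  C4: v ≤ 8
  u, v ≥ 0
u = 0, v = 8, z = -72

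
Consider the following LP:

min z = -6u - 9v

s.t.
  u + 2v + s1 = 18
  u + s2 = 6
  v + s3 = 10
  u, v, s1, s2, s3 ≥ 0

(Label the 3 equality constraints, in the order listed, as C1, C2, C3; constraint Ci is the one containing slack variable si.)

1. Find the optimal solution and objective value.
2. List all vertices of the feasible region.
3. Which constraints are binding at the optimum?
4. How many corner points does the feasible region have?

1. u = 6, v = 6, z = -90
2. (0, 0), (6, 0), (6, 6), (0, 9)
3. C1, C2
4. 4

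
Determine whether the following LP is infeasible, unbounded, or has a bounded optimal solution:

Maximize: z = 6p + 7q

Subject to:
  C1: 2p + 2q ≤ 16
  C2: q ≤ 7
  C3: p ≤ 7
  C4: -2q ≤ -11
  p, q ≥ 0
The point (1, 7) satisfies every constraint, so the LP is feasible; the constraints give p ≤ 7 and q ≤ 7, which with p, q ≥ 0 keep the feasible region inside a bounded box. A feasible, bounded LP attains a finite optimum at a vertex.

Evaluating z = 6p + 7q at each vertex:
  (0, 5.5): z = 38.5
  (2.5, 5.5): z = 53.5
  (1, 7): z = 55
  (0, 7): z = 49

Bounded optimum: z* = 55 at (1, 7).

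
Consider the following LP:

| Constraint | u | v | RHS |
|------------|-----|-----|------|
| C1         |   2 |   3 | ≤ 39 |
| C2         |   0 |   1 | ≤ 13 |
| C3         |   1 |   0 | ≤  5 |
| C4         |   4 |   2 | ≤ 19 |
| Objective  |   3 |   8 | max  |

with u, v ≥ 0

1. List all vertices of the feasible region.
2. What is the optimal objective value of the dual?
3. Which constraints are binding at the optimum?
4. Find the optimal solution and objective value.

1. (0, 0), (4.75, 0), (0, 9.5)
2. 76 (by strong duality, equal to the primal optimum)
3. C4, u ≥ 0
4. u = 0, v = 9.5, z = 76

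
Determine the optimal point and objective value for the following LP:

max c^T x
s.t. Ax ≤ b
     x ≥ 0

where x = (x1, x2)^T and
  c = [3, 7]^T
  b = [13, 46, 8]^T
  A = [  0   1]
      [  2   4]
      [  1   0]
x1 = 0, x2 = 11.5, z = 80.5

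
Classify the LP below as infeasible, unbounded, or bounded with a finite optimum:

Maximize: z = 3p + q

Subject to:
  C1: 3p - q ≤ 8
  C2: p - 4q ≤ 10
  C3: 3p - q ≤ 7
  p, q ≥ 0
Feasible point: (0, 0) satisfies every constraint, so the LP is feasible.
Direction d = (0, 1): for each constraint row a, a·d ≤ 0 —
  (3)(0) + (-1)(1) = -1 ≤ 0
  (1)(0) + (-4)(1) = -4 ≤ 0
  (3)(0) + (-1)(1) = -1 ≤ 0
and d ≥ 0, so (0, 0) + t·d stays feasible for every t ≥ 0. Along this ray z = 3p + q changes by 1 per unit t, so z → +∞.

The LP is unbounded; z can be made arbitrarily large.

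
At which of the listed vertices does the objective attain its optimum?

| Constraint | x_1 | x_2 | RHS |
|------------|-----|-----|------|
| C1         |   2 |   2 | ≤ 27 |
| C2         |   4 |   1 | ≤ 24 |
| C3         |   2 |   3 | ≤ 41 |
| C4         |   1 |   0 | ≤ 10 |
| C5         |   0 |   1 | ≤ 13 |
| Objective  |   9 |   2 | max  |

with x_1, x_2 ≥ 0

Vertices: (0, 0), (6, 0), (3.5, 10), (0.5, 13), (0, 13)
(6, 0) with z = 54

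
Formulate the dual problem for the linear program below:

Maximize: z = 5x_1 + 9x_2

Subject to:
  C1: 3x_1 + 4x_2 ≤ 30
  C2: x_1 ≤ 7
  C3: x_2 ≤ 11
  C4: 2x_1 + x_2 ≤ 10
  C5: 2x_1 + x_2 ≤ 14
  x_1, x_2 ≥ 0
Minimize: z = 30y1 + 7y2 + 11y3 + 10y4 + 14y5

Subject to:
  C1: -3y1 - y2 - 2y4 - 2y5 ≤ -5
  C2: -4y1 - y3 - y4 - y5 ≤ -9
  y1, y2, y3, y4, y5 ≥ 0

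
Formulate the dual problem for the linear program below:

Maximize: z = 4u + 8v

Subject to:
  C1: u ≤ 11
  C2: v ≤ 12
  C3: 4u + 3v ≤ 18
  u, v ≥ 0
Minimize: z = 11y1 + 12y2 + 18y3

Subject to:
  C1: -y1 - 4y3 ≤ -4
  C2: -y2 - 3y3 ≤ -8
  y1, y2, y3 ≥ 0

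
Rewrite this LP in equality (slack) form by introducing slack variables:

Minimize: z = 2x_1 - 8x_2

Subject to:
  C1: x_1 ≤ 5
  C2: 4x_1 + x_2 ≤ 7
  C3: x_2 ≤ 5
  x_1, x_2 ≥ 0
min z = 2x_1 - 8x_2

s.t.
  x_1 + s1 = 5
  4x_1 + x_2 + s2 = 7
  x_2 + s3 = 5
  x_1, x_2, s1, s2, s3 ≥ 0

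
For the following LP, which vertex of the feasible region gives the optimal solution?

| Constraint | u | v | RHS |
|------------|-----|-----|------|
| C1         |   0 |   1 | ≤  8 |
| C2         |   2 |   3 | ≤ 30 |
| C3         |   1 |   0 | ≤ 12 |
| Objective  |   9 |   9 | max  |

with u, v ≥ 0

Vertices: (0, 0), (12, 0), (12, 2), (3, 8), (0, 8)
Evaluating z = 9u + 9v at each vertex:
  (0, 0): z = 0
  (12, 0): z = 108
  (12, 2): z = 126
  (3, 8): z = 99
  (0, 8): z = 72

The largest value is z = 126, attained at (12, 2).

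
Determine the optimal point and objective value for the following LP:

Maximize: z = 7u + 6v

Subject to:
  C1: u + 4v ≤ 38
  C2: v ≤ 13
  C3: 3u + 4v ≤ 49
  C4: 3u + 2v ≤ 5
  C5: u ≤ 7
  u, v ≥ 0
Each vertex is the intersection of two constraint boundaries that also satisfies all remaining constraints:
  u = 0 and v = 0 → (0, 0)
  3u + 2v = 5 and v = 0 → (1.667, 0)
  3u + 2v = 5 and u = 0 → (0, 2.5)

Evaluating z = 7u + 6v at each vertex:
  (0, 0): z = 0
  (1.667, 0): z = 11.67
  (0, 2.5): z = 15

The maximum is at (0, 2.5) with z = 15.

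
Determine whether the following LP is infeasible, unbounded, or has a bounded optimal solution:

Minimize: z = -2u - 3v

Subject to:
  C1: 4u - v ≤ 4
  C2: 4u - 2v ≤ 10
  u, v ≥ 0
Feasible point: (0, 0) satisfies every constraint, so the LP is feasible.
Direction d = (0, 1): for each constraint row a, a·d ≤ 0 —
  (4)(0) + (-1)(1) = -1 ≤ 0
  (4)(0) + (-2)(1) = -2 ≤ 0
and d ≥ 0, so (0, 0) + t·d stays feasible for every t ≥ 0. Along this ray z = -2u - 3v changes by -3 per unit t, so z → −∞.

Unbounded: there is a feasible ray along which z → −∞.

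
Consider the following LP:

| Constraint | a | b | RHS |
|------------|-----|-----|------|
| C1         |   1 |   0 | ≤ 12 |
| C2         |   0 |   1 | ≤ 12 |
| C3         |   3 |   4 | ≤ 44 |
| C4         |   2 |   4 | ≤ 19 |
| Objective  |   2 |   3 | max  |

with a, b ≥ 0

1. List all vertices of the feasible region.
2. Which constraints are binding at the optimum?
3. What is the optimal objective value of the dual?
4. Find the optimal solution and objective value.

1. (0, 0), (9.5, 0), (0, 4.75)
2. C4, b ≥ 0
3. 19 (by strong duality, equal to the primal optimum)
4. a = 9.5, b = 0, z = 19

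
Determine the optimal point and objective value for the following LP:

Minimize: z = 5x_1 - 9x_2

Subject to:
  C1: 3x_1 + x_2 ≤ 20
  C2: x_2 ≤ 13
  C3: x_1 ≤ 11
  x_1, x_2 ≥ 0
Each vertex is the intersection of two constraint boundaries that also satisfies all remaining constraints:
  x_1 = 0 and x_2 = 0 → (0, 0)
  3x_1 + x_2 = 20 and x_2 = 0 → (6.667, 0)
  3x_1 + x_2 = 20 and x_2 = 13 → (2.333, 13)
  x_2 = 13 and x_1 = 0 → (0, 13)

Evaluating z = 5x_1 - 9x_2 at each vertex:
  (0, 0): z = 0
  (6.667, 0): z = 33.33
  (2.333, 13): z = -105.3
  (0, 13): z = -117

The minimum is at (0, 13) with z = -117.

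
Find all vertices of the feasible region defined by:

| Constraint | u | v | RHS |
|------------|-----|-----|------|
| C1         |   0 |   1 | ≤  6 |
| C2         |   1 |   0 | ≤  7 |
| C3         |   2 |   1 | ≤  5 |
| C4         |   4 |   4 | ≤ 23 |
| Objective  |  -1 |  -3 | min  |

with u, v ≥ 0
Each vertex is the intersection of two constraint boundaries that also satisfies all remaining constraints:
  u = 0 and v = 0 → (0, 0)
  2u + v = 5 and v = 0 → (2.5, 0)
  2u + v = 5 and u = 0 → (0, 5)

Vertices: (0, 0), (2.5, 0), (0, 5)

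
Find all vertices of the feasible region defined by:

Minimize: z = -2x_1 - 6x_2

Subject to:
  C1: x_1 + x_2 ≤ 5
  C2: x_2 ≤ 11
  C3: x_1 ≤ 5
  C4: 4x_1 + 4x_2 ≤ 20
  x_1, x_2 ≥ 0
Each vertex is the intersection of two constraint boundaries that also satisfies all remaining constraints:
  x_1 = 0 and x_2 = 0 → (0, 0)
  x_1 + x_2 = 5 and x_1 = 5 → (5, 0)
  x_1 + x_2 = 5 and x_1 = 0 → (0, 5)

Vertices: (0, 0), (5, 0), (0, 5)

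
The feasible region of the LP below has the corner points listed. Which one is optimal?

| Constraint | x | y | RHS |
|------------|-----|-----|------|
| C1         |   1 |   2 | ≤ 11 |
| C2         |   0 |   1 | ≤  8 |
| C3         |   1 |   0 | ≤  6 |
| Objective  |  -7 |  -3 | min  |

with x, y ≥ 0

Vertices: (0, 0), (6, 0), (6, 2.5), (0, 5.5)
Evaluating z = -7x - 3y at each vertex:
  (0, 0): z = 0
  (6, 0): z = -42
  (6, 2.5): z = -49.5
  (0, 5.5): z = -16.5

The smallest value is z = -49.5, attained at (6, 2.5).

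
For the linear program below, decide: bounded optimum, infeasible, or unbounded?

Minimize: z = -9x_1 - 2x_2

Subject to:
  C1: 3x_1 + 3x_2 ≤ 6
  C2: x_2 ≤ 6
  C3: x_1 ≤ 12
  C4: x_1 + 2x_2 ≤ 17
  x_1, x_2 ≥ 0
The point (2, 0) satisfies every constraint, so the LP is feasible; the constraints give x_1 ≤ 12 and x_2 ≤ 6, which with x_1, x_2 ≥ 0 keep the feasible region inside a bounded box. A feasible, bounded LP attains a finite optimum at a vertex.

Evaluating z = -9x_1 - 2x_2 at each vertex:
  (0, 0): z = 0
  (2, 0): z = -18
  (0, 2): z = -4

The LP has an optimal solution: (2, 0) with z = -18.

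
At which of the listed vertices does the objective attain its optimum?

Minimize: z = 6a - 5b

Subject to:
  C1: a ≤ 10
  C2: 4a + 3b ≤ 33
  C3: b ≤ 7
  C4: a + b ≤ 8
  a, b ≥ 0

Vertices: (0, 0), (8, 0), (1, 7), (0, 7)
Evaluating z = 6a - 5b at each vertex:
  (0, 0): z = 0
  (8, 0): z = 48
  (1, 7): z = -29
  (0, 7): z = -35

The smallest value is z = -35, attained at (0, 7).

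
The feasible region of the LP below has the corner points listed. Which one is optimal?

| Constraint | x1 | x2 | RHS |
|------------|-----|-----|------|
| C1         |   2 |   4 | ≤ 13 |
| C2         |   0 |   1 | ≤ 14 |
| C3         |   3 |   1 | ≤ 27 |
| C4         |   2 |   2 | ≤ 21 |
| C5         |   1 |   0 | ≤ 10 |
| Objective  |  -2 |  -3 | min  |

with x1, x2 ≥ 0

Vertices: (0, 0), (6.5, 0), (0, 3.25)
Evaluating z = -2x1 - 3x2 at each vertex:
  (0, 0): z = 0
  (6.5, 0): z = -13
  (0, 3.25): z = -9.75

The smallest value is z = -13, attained at (6.5, 0).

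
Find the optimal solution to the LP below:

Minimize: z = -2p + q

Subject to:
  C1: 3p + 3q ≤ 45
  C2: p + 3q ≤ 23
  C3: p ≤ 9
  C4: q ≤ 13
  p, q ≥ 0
Each vertex is the intersection of two constraint boundaries that also satisfies all remaining constraints:
  p = 0 and q = 0 → (0, 0)
  p = 9 and q = 0 → (9, 0)
  p + 3q = 23 and p = 9 → (9, 4.667)
  p + 3q = 23 and p = 0 → (0, 7.667)

Evaluating z = -2p + q at each vertex:
  (0, 0): z = 0
  (9, 0): z = -18
  (9, 4.667): z = -13.33
  (0, 7.667): z = 7.667

The minimum is at (9, 0) with z = -18.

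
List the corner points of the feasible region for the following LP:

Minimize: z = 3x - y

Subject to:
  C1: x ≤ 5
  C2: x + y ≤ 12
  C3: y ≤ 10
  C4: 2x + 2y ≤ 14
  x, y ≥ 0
Each vertex is the intersection of two constraint boundaries that also satisfies all remaining constraints:
  x = 0 and y = 0 → (0, 0)
  x = 5 and y = 0 → (5, 0)
  x = 5 and 2x + 2y = 14 → (5, 2)
  2x + 2y = 14 and x = 0 → (0, 7)

Vertices: (0, 0), (5, 0), (5, 2), (0, 7)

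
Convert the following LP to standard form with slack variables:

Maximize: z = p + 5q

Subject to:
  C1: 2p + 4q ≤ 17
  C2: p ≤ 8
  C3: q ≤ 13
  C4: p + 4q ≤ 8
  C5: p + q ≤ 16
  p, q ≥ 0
max z = p + 5q

s.t.
  2p + 4q + s1 = 17
  p + s2 = 8
  q + s3 = 13
  p + 4q + s4 = 8
  p + q + s5 = 16
  p, q, s1, s2, s3, s4, s5 ≥ 0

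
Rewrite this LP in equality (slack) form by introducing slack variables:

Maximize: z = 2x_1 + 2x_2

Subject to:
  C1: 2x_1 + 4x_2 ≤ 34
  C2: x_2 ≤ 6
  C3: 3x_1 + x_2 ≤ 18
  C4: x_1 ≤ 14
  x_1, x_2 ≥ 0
max z = 2x_1 + 2x_2

s.t.
  2x_1 + 4x_2 + s1 = 34
  x_2 + s2 = 6
  3x_1 + x_2 + s3 = 18
  x_1 + s4 = 14
  x_1, x_2, s1, s2, s3, s4 ≥ 0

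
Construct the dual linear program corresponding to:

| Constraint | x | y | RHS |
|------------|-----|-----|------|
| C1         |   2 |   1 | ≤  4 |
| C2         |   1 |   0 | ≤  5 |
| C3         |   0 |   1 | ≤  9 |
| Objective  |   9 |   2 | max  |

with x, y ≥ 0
Minimize: z = 4y1 + 5y2 + 9y3

Subject to:
  C1: -2y1 - y2 ≤ -9
  C2: -y1 - y3 ≤ -2
  y1, y2, y3 ≥ 0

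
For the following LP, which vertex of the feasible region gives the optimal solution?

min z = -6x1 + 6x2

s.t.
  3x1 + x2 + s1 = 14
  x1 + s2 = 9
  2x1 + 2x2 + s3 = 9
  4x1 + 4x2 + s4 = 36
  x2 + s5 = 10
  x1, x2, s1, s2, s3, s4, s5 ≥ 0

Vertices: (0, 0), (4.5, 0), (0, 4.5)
(4.5, 0) with z = -27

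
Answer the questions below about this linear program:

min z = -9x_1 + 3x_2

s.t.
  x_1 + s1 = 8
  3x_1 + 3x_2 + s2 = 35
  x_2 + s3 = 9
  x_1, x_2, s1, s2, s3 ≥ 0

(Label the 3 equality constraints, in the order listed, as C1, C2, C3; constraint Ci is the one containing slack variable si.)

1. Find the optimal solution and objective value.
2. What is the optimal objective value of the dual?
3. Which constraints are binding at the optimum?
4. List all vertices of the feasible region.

1. x_1 = 8, x_2 = 0, z = -72
2. -72 (by strong duality, equal to the primal optimum)
3. C1, x_2 ≥ 0
4. (0, 0), (8, 0), (8, 3.667), (2.667, 9), (0, 9)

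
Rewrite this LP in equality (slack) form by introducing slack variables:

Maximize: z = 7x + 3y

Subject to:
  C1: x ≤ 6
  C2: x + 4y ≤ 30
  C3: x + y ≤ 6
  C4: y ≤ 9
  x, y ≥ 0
max z = 7x + 3y

s.t.
  x + s1 = 6
  x + 4y + s2 = 30
  x + y + s3 = 6
  y + s4 = 9
  x, y, s1, s2, s3, s4 ≥ 0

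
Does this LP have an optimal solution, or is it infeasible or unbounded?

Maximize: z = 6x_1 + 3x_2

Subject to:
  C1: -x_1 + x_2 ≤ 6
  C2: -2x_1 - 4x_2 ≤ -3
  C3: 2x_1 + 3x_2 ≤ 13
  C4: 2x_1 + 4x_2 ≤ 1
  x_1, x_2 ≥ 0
C4 requires 2x_1 + 4x_2 ≤ 1, while C2 (-2x_1 - 4x_2 ≤ -3) is equivalent to 2x_1 + 4x_2 ≥ 3. Together they would need 3 ≤ 2x_1 + 4x_2 ≤ 1, which is impossible since 3 > 1. No point satisfies all constraints.

Infeasible — the constraint set is empty.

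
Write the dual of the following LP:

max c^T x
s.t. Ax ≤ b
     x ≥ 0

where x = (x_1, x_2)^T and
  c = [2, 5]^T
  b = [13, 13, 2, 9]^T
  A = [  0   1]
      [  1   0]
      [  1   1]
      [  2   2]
Minimize: z = 13y1 + 13y2 + 2y3 + 9y4

Subject to:
  C1: -y2 - y3 - 2y4 ≤ -2
  C2: -y1 - y3 - 2y4 ≤ -5
  y1, y2, y3, y4 ≥ 0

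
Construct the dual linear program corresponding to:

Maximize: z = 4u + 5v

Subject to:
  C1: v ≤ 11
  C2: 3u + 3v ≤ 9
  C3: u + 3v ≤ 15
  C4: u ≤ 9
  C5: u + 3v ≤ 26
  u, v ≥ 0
Minimize: z = 11y1 + 9y2 + 15y3 + 9y4 + 26y5

Subject to:
  C1: -3y2 - y3 - y4 - y5 ≤ -4
  C2: -y1 - 3y2 - 3y3 - 3y5 ≤ -5
  y1, y2, y3, y4, y5 ≥ 0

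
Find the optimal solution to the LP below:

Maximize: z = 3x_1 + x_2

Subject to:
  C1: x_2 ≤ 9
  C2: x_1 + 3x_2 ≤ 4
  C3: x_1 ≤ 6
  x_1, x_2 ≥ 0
Each vertex is the intersection of two constraint boundaries that also satisfies all remaining constraints:
  x_1 = 0 and x_2 = 0 → (0, 0)
  x_1 + 3x_2 = 4 and x_2 = 0 → (4, 0)
  x_1 + 3x_2 = 4 and x_1 = 0 → (0, 1.333)

Evaluating z = 3x_1 + x_2 at each vertex:
  (0, 0): z = 0
  (4, 0): z = 12
  (0, 1.333): z = 1.333

The maximum is at (4, 0) with z = 12.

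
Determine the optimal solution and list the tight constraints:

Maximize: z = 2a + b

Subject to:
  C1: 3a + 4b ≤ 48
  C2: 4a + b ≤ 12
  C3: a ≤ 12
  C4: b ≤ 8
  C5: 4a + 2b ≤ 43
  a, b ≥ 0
Optimal: a = 1, b = 8
Binding: C2, C4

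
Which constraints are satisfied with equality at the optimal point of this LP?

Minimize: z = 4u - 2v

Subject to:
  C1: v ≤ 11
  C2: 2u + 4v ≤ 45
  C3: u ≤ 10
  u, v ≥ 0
Optimal: u = 0, v = 11
Binding: C1, u ≥ 0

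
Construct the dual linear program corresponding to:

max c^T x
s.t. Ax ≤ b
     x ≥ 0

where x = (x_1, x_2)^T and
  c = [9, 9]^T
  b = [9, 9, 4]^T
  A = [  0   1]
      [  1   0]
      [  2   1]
Minimize: z = 9y1 + 9y2 + 4y3

Subject to:
  C1: -y2 - 2y3 ≤ -9
  C2: -y1 - y3 ≤ -9
  y1, y2, y3 ≥ 0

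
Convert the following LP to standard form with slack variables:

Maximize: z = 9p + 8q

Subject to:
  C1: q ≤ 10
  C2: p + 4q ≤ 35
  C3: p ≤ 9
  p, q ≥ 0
max z = 9p + 8q

s.t.
  q + s1 = 10
  p + 4q + s2 = 35
  p + s3 = 9
  p, q, s1, s2, s3 ≥ 0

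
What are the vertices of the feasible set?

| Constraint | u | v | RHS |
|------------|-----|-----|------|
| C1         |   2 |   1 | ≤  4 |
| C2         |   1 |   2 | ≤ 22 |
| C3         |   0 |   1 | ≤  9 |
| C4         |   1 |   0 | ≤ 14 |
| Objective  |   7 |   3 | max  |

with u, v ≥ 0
Each vertex is the intersection of two constraint boundaries that also satisfies all remaining constraints:
  u = 0 and v = 0 → (0, 0)
  2u + v = 4 and v = 0 → (2, 0)
  2u + v = 4 and u = 0 → (0, 4)

Vertices: (0, 0), (2, 0), (0, 4)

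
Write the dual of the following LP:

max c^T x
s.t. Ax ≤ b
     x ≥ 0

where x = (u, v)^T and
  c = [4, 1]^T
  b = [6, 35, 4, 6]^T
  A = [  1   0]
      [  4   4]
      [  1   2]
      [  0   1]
Minimize: z = 6y1 + 35y2 + 4y3 + 6y4

Subject to:
  C1: -y1 - 4y2 - y3 ≤ -4
  C2: -4y2 - 2y3 - y4 ≤ -1
  y1, y2, y3, y4 ≥ 0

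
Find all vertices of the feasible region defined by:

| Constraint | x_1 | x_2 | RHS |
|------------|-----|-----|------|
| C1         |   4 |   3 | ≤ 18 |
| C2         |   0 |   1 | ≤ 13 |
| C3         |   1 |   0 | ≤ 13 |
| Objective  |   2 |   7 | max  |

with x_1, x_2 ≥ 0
Each vertex is the intersection of two constraint boundaries that also satisfies all remaining constraints:
  x_1 = 0 and x_2 = 0 → (0, 0)
  4x_1 + 3x_2 = 18 and x_2 = 0 → (4.5, 0)
  4x_1 + 3x_2 = 18 and x_1 = 0 → (0, 6)

Vertices: (0, 0), (4.5, 0), (0, 6)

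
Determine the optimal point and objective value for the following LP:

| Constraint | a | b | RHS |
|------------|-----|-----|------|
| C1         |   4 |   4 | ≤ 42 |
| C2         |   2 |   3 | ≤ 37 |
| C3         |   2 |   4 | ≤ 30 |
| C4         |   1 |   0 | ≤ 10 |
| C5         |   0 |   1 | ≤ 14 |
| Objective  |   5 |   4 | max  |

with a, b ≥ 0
Each vertex is the intersection of two constraint boundaries that also satisfies all remaining constraints:
  a = 0 and b = 0 → (0, 0)
  a = 10 and b = 0 → (10, 0)
  4a + 4b = 42 and a = 10 → (10, 0.5)
  4a + 4b = 42 and 2a + 4b = 30 → (6, 4.5)
  2a + 4b = 30 and a = 0 → (0, 7.5)

Evaluating z = 5a + 4b at each vertex:
  (0, 0): z = 0
  (10, 0): z = 50
  (10, 0.5): z = 52
  (6, 4.5): z = 48
  (0, 7.5): z = 30

The maximum is at (10, 0.5) with z = 52.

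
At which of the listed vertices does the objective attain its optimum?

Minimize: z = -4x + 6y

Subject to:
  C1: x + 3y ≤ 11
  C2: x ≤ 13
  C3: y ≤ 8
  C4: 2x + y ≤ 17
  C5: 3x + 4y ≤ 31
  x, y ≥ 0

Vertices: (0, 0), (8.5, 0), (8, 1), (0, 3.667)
Evaluating z = -4x + 6y at each vertex:
  (0, 0): z = 0
  (8.5, 0): z = -34
  (8, 1): z = -26
  (0, 3.667): z = 22

The smallest value is z = -34, attained at (8.5, 0).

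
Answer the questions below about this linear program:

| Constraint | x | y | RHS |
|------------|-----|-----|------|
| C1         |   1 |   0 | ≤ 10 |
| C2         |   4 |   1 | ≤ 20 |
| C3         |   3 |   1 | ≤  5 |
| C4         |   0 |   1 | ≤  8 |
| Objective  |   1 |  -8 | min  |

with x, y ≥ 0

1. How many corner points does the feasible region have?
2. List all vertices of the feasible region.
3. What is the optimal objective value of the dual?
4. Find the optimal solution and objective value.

1. 3
2. (0, 0), (1.667, 0), (0, 5)
3. -40 (by strong duality, equal to the primal optimum)
4. x = 0, y = 5, z = -40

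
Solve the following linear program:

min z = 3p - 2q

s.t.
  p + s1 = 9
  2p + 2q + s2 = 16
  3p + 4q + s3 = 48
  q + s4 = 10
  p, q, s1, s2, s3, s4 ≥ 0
Each vertex is the intersection of two constraint boundaries that also satisfies all remaining constraints:
  p = 0 and q = 0 → (0, 0)
  2p + 2q = 16 and q = 0 → (8, 0)
  2p + 2q = 16 and p = 0 → (0, 8)

Evaluating z = 3p - 2q at each vertex:
  (0, 0): z = 0
  (8, 0): z = 24
  (0, 8): z = -16

The minimum is at (0, 8) with z = -16.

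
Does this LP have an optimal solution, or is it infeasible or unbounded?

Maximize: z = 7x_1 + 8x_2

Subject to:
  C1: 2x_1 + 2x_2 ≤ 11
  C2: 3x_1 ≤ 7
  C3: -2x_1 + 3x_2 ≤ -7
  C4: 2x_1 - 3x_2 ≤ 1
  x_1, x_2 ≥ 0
C4 requires 2x_1 - 3x_2 ≤ 1, while C3 (-2x_1 + 3x_2 ≤ -7) is equivalent to 2x_1 - 3x_2 ≥ 7. Together they would need 7 ≤ 2x_1 - 3x_2 ≤ 1, which is impossible since 7 > 1. No point satisfies all constraints.

The feasible region is empty; the LP is infeasible.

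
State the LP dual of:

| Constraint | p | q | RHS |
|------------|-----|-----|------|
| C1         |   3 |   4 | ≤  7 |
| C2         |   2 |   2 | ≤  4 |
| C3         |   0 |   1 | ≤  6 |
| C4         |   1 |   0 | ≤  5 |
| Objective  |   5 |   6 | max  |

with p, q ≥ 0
Minimize: z = 7y1 + 4y2 + 6y3 + 5y4

Subject to:
  C1: -3y1 - 2y2 - y4 ≤ -5
  C2: -4y1 - 2y2 - y3 ≤ -6
  y1, y2, y3, y4 ≥ 0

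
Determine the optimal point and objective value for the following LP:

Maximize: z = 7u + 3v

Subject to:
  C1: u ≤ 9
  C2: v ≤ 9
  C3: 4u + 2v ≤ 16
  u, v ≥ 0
Each vertex is the intersection of two constraint boundaries that also satisfies all remaining constraints:
  u = 0 and v = 0 → (0, 0)
  4u + 2v = 16 and v = 0 → (4, 0)
  4u + 2v = 16 and u = 0 → (0, 8)

Evaluating z = 7u + 3v at each vertex:
  (0, 0): z = 0
  (4, 0): z = 28
  (0, 8): z = 24

The maximum is at (4, 0) with z = 28.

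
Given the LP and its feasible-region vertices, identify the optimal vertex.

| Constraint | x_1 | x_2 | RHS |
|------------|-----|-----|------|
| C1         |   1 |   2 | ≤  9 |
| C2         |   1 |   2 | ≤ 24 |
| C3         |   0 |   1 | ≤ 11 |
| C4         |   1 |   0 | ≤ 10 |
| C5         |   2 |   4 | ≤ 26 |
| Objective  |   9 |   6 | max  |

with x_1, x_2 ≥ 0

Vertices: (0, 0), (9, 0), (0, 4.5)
Evaluating z = 9x_1 + 6x_2 at each vertex:
  (0, 0): z = 0
  (9, 0): z = 81
  (0, 4.5): z = 27

The largest value is z = 81, attained at (9, 0).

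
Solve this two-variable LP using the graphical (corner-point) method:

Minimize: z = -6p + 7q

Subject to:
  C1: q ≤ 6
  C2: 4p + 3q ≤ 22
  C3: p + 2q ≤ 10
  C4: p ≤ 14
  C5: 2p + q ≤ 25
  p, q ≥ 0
p = 5.5, q = 0, z = -33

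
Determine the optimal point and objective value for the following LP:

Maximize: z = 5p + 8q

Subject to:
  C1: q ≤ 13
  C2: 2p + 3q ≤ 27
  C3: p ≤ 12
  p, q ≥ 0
p = 0, q = 9, z = 72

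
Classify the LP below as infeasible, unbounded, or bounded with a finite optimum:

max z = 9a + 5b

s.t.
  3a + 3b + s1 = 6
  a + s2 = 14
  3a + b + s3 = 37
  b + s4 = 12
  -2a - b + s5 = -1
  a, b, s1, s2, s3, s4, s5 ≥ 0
The point (2, 0) satisfies every constraint, so the LP is feasible; the constraints give a ≤ 14 and b ≤ 12, which with a, b ≥ 0 keep the feasible region inside a bounded box. A feasible, bounded LP attains a finite optimum at a vertex.

Evaluating z = 9a + 5b at each vertex:
  (0.5, 0): z = 4.5
  (2, 0): z = 18
  (0, 2): z = 10
  (0, 1): z = 5

Feasible with finite optimum z* = 18 at (2, 0).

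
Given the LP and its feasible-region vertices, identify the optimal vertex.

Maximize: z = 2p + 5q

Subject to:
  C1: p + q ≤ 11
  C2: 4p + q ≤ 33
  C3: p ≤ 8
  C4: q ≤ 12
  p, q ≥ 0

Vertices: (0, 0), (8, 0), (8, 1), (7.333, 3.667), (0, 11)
Evaluating z = 2p + 5q at each vertex:
  (0, 0): z = 0
  (8, 0): z = 16
  (8, 1): z = 21
  (7.333, 3.667): z = 33
  (0, 11): z = 55

The largest value is z = 55, attained at (0, 11).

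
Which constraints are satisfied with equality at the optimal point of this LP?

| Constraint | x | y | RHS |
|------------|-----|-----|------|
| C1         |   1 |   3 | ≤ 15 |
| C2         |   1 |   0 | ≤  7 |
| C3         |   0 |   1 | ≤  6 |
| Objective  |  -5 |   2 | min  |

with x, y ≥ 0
Optimal: x = 7, y = 0
Slack at optimum:
  C1: slack = 8
  C2: slack = 0 (binding)
  C3: slack = 6
  x ≥ 0: x = 7
  y ≥ 0: y = 0 (binding)
Binding constraints: C2, y ≥ 0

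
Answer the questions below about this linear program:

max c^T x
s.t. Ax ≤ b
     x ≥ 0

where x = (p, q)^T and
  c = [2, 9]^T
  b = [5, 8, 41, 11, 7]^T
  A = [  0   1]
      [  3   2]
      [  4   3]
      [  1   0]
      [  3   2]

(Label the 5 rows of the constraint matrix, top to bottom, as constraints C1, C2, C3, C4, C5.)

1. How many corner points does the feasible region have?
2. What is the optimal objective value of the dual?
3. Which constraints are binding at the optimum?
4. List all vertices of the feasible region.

1. 3
2. 31.5 (by strong duality, equal to the primal optimum)
3. C5, p ≥ 0
4. (0, 0), (2.333, 0), (0, 3.5)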